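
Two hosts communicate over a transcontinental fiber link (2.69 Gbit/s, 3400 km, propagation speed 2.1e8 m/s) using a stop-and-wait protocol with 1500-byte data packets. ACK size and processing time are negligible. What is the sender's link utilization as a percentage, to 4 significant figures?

0.01377 %

t_tx = L/R = 12000/2690000000 = 4.46097e-06 s.
t_prop = 3400000/210000000 = 0.0161905 s; RTT = 0.032381 s.
Cycle = t_tx + RTT = 0.0323854 s.
Utilization = t_tx / cycle = 4.46097e-06/0.0323854 = 0.01377 %.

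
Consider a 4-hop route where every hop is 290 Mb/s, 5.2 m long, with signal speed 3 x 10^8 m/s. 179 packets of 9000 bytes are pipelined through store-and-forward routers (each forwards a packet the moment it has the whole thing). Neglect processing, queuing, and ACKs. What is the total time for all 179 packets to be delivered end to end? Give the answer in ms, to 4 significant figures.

Per-hop transmission t_tx = L/R = 72000/290000000 = 0.248276 ms.
Per-hop propagation t_prop = 5.2/300000000 = 1.73333e-05 ms.
Pipeline fill: first packet needs 4·t_tx to clear all hops; remaining 178 packets each add one t_tx.
Total = (4+179-1)·t_tx + 4·t_prop = 182·0.248276 + 4·1.73333e-05 = 45.19 ms.

45.19 ms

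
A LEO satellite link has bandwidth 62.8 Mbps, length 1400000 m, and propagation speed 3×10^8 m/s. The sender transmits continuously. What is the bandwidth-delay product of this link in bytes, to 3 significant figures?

Propagation delay = 1400000 / 300000000 = 0.00466667 s.
BDP = R × t_prop = 62800000 × 0.00466667 = 293067 bits.
In bytes: 293067/8 = 36600 bytes.

36600 bytes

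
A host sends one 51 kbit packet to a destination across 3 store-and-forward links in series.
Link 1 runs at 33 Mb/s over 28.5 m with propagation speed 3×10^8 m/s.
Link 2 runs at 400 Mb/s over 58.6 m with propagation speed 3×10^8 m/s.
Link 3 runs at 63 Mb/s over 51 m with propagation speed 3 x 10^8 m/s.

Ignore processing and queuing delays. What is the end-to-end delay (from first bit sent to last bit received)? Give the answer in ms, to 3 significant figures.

2.48 ms

L = 51000 bits.
Transmission delays (L/R per hop): 1.54545, 0.1275, 0.809524 ms; sum = 2.48248 ms.
Propagation delays (d/s per hop): 9.5e-05, 0.000195333, 0.00017 ms; sum = 0.000460333 ms.
End-to-end = 2.48 ms.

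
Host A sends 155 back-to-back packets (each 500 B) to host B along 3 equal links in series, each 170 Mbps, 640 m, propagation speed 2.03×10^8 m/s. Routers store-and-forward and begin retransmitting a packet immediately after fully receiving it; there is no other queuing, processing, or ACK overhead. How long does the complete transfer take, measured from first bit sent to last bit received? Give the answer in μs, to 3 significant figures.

Per-hop transmission t_tx = L/R = 4000/170000000 = 23.5294 μs.
Per-hop propagation t_prop = 640/2.03e+08 = 3.15271 μs.
Pipeline fill: first packet needs 3·t_tx to clear all hops; remaining 154 packets each add one t_tx.
Total = (3+155-1)·t_tx + 3·t_prop = 157·23.5294 + 3·3.15271 = 3700 μs.

3700 μs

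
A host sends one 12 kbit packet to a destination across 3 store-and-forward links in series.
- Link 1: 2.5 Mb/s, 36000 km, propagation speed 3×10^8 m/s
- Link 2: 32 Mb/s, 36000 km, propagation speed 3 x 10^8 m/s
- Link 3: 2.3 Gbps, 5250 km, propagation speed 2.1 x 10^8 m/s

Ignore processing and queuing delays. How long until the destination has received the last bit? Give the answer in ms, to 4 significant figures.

270.2 ms

L = 12000 bits.
Transmission delays (L/R per hop): 4.8, 0.375, 0.00521739 ms; sum = 5.18022 ms.
Propagation delays (d/s per hop): 120, 120, 25 ms; sum = 265 ms.
End-to-end = 270.2 ms.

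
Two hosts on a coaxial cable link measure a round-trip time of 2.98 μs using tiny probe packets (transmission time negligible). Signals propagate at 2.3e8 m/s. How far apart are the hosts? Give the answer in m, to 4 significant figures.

One-way propagation = RTT/2 = 1.49 μs.
d = s × t = 2.3e+08 × 1.49e-06 = 342.7 m.

342.7 m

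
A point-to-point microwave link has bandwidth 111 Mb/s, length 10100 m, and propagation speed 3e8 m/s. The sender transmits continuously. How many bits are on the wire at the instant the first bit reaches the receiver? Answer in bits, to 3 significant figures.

3740 bits

Propagation delay = 10100 / 300000000 = 3.36667e-05 s.
BDP = R × t_prop = 111000000 × 3.36667e-05 = 3737 bits.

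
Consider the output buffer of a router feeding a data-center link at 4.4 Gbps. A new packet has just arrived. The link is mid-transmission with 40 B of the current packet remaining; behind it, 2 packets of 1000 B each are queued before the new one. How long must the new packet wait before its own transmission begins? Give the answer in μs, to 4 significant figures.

Each queued packet: L/R = 8000/4400000000 = 1.81818 μs.
2 queued → 3.63636 μs.
Plus remaining 320 bits of current packet: 0.0727273 μs.
Queuing delay = 3.709 μs.

3.709 μs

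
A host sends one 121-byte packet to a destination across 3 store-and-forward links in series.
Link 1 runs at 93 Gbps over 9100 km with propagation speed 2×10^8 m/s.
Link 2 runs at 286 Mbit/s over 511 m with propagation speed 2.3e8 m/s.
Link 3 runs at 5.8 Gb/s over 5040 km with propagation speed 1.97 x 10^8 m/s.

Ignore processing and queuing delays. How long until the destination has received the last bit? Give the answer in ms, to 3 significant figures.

L = 121 × 8 = 968 bits.
Transmission delays (L/R per hop): 1.04086e-05, 0.00338462, 0.000166897 ms; sum = 0.00356192 ms.
Propagation delays (d/s per hop): 45.5, 0.00222174, 25.5838 ms; sum = 71.086 ms.
End-to-end = 71.1 ms.

71.1 ms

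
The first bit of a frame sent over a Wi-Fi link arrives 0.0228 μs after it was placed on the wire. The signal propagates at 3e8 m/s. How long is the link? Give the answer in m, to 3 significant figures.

6.84 m

d = s × t_prop = 300000000 × 2.28e-08 = 6.84 m.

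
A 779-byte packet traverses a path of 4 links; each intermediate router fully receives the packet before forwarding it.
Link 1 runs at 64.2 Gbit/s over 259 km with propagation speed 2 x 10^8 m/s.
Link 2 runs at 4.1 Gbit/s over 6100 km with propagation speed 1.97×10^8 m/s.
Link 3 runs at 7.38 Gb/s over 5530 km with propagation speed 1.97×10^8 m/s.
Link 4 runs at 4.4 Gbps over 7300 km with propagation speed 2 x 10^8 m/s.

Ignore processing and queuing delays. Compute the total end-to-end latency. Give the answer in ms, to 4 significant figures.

L = 779 × 8 = 6232 bits.
Transmission delays (L/R per hop): 9.70717e-05, 0.00152, 0.000844444, 0.00141636 ms; sum = 0.00387788 ms.
Propagation delays (d/s per hop): 1.295, 30.9645, 28.0711, 36.5 ms; sum = 96.8305 ms.
End-to-end = 96.83 ms.

96.83 ms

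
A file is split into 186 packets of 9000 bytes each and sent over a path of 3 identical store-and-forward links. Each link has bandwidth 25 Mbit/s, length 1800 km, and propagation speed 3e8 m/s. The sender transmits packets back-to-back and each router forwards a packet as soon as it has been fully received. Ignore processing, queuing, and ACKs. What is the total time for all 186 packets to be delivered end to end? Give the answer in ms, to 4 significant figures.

Per-hop transmission t_tx = L/R = 72000/25000000 = 2.88 ms.
Per-hop propagation t_prop = 1800000/300000000 = 6 ms.
Pipeline fill: first packet needs 3·t_tx to clear all hops; remaining 185 packets each add one t_tx.
Total = (3+186-1)·t_tx + 3·t_prop = 188·2.88 + 3·6 = 559.4 ms.

559.4 ms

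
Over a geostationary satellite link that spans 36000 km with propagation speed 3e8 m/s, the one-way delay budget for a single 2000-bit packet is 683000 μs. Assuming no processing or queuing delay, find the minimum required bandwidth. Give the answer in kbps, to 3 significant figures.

Propagation delay = 36000000 / 300000000 = 120000 μs.
Transmission budget = 683000 − 120000 = 563000 μs.
R ≥ L / t_tx = 2000 bits / 0.563 s = 3.55 kbps.

3.55 kbps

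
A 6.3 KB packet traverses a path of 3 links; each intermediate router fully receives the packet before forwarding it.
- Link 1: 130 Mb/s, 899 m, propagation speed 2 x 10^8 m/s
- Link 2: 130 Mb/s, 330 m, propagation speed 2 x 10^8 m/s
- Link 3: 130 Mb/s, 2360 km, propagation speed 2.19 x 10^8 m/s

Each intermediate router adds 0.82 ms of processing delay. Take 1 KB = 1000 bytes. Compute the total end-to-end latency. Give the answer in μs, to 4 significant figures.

13590 μs

L = 50400 bits.
Transmission delay per hop = L/R = 50400/130000000 = 387.692 μs; 3 hops → 1163.08 μs.
Propagation delays (d/s per hop): 4.495, 1.65, 10776.3 μs; sum = 10782.4 μs.
Processing at 2 router(s): 2 × 0.82 ms = 1640 μs.
End-to-end = 13590 μs.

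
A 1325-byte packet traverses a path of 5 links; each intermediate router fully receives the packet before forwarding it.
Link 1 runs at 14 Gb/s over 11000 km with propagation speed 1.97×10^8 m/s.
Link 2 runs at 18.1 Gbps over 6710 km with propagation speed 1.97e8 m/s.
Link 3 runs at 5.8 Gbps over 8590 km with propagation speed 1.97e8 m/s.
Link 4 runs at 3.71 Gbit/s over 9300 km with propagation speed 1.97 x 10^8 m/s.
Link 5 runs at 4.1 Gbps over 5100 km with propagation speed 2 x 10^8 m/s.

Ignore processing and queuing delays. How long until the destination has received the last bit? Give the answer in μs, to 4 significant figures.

206200 μs

L = 1325 × 8 = 10600 bits.
Transmission delays (L/R per hop): 0.757143, 0.585635, 1.82759, 2.85714, 2.58537 μs; sum = 8.61287 μs.
Propagation delays (d/s per hop): 55837.6, 34060.9, 43604.1, 47208.1, 25500 μs; sum = 206211 μs.
End-to-end = 206200 μs.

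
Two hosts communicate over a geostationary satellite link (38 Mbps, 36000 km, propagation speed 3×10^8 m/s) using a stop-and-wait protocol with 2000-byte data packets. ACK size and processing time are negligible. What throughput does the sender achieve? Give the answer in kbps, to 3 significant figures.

66.5 kbps

t_tx = L/R = 16000/38000000 = 0.000421053 s.
t_prop = 36000000/300000000 = 0.12 s; RTT = 0.24 s.
Cycle = t_tx + RTT = 0.240421 s.
Throughput = L / cycle = 16000 / 0.240421 = 66.5 kbps.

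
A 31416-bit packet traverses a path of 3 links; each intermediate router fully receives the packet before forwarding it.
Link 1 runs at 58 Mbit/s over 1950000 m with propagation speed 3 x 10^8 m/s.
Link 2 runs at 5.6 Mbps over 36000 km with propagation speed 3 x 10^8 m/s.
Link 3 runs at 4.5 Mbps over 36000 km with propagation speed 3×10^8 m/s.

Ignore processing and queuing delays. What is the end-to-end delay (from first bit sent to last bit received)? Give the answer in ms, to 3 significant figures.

260 ms

Transmission delays (L/R per hop): 0.541655, 5.61, 6.98133 ms; sum = 13.133 ms.
Propagation delays (d/s per hop): 6.5, 120, 120 ms; sum = 246.5 ms.
End-to-end = 260 ms.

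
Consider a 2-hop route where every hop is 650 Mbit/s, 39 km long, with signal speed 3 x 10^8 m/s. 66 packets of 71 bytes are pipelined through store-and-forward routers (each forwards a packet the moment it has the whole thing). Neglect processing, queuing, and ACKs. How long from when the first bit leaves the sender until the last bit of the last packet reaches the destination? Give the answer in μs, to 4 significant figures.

Per-hop transmission t_tx = L/R = 568/650000000 = 0.873846 μs.
Per-hop propagation t_prop = 39000/300000000 = 130 μs.
Pipeline fill: first packet needs 2·t_tx to clear all hops; remaining 65 packets each add one t_tx.
Total = (2+66-1)·t_tx + 2·t_prop = 67·0.873846 + 2·130 = 318.5 μs.

318.5 μs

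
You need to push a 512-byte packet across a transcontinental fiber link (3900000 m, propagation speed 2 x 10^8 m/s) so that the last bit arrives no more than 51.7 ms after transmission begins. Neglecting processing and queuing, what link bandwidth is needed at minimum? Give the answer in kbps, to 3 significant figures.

127 kbps

L = 4096 bits.
Propagation delay = 3900000 / 200000000 = 19.5 ms.
Transmission budget = 51.7 − 19.5 = 32.2 ms.
R ≥ L / t_tx = 4096 bits / 0.0322 s = 127 kbps.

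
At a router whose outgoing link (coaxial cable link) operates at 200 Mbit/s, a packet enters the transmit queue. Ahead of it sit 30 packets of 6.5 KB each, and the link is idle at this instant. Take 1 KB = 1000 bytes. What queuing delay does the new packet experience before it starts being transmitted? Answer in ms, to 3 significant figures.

7.80 ms

Each queued packet: L/R = 52000/200000000 = 0.26 ms.
30 queued → 7.8 ms.
Queuing delay = 7.80 ms.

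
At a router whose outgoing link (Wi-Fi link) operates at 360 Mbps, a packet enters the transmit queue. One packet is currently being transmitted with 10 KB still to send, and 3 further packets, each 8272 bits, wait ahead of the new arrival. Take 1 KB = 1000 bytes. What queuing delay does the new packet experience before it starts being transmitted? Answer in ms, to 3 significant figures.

Each queued packet: L/R = 8272/360000000 = 0.0229778 ms.
3 queued → 0.0689333 ms.
Plus remaining 80000 bits of current packet: 0.222222 ms.
Queuing delay = 0.291 ms.

0.291 ms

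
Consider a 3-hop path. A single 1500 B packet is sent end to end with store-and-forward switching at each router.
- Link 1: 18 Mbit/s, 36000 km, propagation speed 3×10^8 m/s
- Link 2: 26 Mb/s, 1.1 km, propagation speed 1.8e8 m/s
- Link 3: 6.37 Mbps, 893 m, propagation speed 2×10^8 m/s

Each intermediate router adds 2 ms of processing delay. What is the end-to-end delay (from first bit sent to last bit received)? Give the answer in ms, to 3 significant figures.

L = 1500 × 8 = 12000 bits.
Transmission delays (L/R per hop): 0.666667, 0.461538, 1.88383 ms; sum = 3.01204 ms.
Propagation delays (d/s per hop): 120, 0.00611111, 0.004465 ms; sum = 120.011 ms.
Processing at 2 router(s): 2 × 2 ms = 4 ms.
End-to-end = 127 ms.

127 ms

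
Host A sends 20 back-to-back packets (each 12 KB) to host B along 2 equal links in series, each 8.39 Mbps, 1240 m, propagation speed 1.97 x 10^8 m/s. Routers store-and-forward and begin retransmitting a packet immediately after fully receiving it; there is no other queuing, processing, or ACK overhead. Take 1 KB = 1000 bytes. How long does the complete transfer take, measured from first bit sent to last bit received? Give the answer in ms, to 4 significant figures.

240.3 ms

Per-hop transmission t_tx = L/R = 96000/8390000 = 11.4422 ms.
Per-hop propagation t_prop = 1240/197000000 = 0.00629442 ms.
Pipeline fill: first packet needs 2·t_tx to clear all hops; remaining 19 packets each add one t_tx.
Total = (2+20-1)·t_tx + 2·t_prop = 21·11.4422 + 2·0.00629442 = 240.3 ms.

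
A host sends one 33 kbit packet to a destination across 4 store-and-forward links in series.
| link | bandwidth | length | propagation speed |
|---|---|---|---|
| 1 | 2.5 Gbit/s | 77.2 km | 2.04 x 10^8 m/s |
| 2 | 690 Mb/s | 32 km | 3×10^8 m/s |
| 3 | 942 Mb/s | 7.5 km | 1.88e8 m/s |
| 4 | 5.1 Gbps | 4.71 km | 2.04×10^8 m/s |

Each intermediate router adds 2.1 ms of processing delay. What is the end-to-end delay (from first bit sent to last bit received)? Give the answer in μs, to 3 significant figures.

L = 33000 bits.
Transmission delays (L/R per hop): 13.2, 47.8261, 35.0318, 6.47059 μs; sum = 102.529 μs.
Propagation delays (d/s per hop): 378.431, 106.667, 39.8936, 23.0882 μs; sum = 548.08 μs.
Processing at 3 router(s): 3 × 2.1 ms = 6300 μs.
End-to-end = 6950 μs.

6950 μs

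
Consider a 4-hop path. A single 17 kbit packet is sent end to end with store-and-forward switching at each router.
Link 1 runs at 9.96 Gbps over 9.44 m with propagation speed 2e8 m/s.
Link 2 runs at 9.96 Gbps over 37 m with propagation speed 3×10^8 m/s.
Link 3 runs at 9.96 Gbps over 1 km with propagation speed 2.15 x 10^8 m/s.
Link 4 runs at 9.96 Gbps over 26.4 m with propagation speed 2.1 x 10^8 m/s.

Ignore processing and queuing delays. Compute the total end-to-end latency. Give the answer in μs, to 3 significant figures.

L = 17000 bits.
Transmission delay per hop = L/R = 17000/9960000000 = 1.70683 μs; 4 hops → 6.82731 μs.
Propagation delays (d/s per hop): 0.0472, 0.123333, 4.65116, 0.125714 μs; sum = 4.94741 μs.
End-to-end = 11.8 μs.

11.8 μs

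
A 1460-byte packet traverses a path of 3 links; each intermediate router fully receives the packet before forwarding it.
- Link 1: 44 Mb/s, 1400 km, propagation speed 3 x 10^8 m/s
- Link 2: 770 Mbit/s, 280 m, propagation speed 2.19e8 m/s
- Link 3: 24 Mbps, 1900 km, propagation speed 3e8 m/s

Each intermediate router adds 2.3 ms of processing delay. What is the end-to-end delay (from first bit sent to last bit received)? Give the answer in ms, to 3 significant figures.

16.4 ms

L = 1460 × 8 = 11680 bits.
Transmission delays (L/R per hop): 0.265455, 0.0151688, 0.486667 ms; sum = 0.76729 ms.
Propagation delays (d/s per hop): 4.66667, 0.00127854, 6.33333 ms; sum = 11.0013 ms.
Processing at 2 router(s): 2 × 2.3 ms = 4.6 ms.
End-to-end = 16.4 ms.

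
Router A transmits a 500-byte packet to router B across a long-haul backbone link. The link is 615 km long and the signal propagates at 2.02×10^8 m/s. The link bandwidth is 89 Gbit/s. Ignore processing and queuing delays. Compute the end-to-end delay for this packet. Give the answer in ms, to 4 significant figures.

L = 500 × 8 = 4000 bits.
Transmission delay = L/R = 4000 / 89000000000 = 4.49438e-05 ms.
Propagation delay = d/s = 615000 m / 202000000 m/s = 3.04455 ms.
Total = 3.045 ms.

3.045 ms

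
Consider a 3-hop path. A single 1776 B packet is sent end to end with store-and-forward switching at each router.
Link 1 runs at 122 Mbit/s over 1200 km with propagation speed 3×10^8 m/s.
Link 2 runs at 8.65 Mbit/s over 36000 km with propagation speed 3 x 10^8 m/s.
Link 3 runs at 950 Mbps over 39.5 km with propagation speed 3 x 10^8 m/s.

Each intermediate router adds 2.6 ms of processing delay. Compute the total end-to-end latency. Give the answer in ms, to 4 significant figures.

L = 1776 × 8 = 14208 bits.
Transmission delays (L/R per hop): 0.116459, 1.64254, 0.0149558 ms; sum = 1.77396 ms.
Propagation delays (d/s per hop): 4, 120, 0.131667 ms; sum = 124.132 ms.
Processing at 2 router(s): 2 × 2.6 ms = 5.2 ms.
End-to-end = 131.1 ms.

131.1 ms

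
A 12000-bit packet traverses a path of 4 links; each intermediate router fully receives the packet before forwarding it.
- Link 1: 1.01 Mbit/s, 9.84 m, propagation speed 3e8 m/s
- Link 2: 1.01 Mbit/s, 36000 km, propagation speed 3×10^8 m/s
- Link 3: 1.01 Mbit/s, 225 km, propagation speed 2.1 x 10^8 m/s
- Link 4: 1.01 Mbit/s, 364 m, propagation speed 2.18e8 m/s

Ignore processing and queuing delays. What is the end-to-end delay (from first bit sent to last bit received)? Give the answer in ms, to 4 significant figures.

Transmission delay per hop = L/R = 12000/1010000 = 11.8812 ms; 4 hops → 47.5248 ms.
Propagation delays (d/s per hop): 3.28e-05, 120, 1.07143, 0.00166972 ms; sum = 121.073 ms.
End-to-end = 168.6 ms.

168.6 ms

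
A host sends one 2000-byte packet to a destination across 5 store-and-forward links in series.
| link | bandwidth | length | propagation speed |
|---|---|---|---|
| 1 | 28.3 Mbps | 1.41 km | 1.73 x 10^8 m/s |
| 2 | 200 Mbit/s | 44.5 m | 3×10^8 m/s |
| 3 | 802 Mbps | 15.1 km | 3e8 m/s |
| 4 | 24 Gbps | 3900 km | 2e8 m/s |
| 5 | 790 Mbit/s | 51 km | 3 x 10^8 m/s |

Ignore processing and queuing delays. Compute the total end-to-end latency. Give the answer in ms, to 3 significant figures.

20.4 ms

L = 2000 × 8 = 16000 bits.
Transmission delays (L/R per hop): 0.565371, 0.08, 0.0199501, 0.000666667, 0.0202532 ms; sum = 0.686241 ms.
Propagation delays (d/s per hop): 0.00815029, 0.000148333, 0.0503333, 19.5, 0.17 ms; sum = 19.7286 ms.
End-to-end = 20.4 ms.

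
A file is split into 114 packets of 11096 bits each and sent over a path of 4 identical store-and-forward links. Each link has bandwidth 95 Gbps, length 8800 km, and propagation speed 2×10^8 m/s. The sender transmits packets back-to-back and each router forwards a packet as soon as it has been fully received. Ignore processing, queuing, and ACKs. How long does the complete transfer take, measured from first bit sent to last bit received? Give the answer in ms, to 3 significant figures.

Per-hop transmission t_tx = L/R = 11096/95000000000 = 0.0001168 ms.
Per-hop propagation t_prop = 8800000/200000000 = 44 ms.
Pipeline fill: first packet needs 4·t_tx to clear all hops; remaining 113 packets each add one t_tx.
Total = (4+114-1)·t_tx + 4·t_prop = 117·0.0001168 + 4·44 = 176 ms.

176 ms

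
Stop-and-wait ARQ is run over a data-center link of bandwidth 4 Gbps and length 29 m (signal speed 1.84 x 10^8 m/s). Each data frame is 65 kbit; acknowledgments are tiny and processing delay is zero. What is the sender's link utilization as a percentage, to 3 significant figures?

98.1 %

t_tx = L/R = 65000/4000000000 = 1.625e-05 s.
t_prop = 29/184000000 = 1.57609e-07 s; RTT = 3.15217e-07 s.
Cycle = t_tx + RTT = 1.65652e-05 s.
Utilization = t_tx / cycle = 1.625e-05/1.65652e-05 = 98.1 %.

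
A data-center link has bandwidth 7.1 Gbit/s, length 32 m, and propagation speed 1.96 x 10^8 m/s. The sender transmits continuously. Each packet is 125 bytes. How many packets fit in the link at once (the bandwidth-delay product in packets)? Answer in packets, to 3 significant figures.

Propagation delay = 32 / 196000000 = 1.63265e-07 s.
BDP = R × t_prop = 7100000000 × 1.63265e-07 = 1159.18 bits.
In packets of 1000 bits: 1.16 packets.

1.16 packets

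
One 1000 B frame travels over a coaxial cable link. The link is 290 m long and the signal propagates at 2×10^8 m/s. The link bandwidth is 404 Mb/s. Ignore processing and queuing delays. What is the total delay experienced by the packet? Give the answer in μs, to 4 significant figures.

L = 1000 × 8 = 8000 bits.
Transmission delay = L/R = 8000 / 404000000 = 19.802 μs.
Propagation delay = d/s = 290 m / 200000000 m/s = 1.45 μs.
Total = 21.25 μs.

21.25 μs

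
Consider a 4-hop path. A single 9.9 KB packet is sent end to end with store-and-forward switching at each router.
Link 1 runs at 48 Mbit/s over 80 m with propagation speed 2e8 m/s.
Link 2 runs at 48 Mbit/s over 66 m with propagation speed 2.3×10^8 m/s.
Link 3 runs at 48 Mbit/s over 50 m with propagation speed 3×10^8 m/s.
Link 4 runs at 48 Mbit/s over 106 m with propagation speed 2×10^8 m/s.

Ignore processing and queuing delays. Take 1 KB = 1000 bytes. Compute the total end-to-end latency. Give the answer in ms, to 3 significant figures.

6.60 ms

L = 79200 bits.
Transmission delay per hop = L/R = 79200/48000000 = 1.65 ms; 4 hops → 6.6 ms.
Propagation delays (d/s per hop): 0.0004, 0.000286957, 0.000166667, 0.00053 ms; sum = 0.00138362 ms.
End-to-end = 6.60 ms.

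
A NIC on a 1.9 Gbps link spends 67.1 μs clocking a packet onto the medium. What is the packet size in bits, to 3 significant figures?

127000 bits

L = R × t_tx = 1900000000 b/s × 6.71e-05 s = 127490 bits.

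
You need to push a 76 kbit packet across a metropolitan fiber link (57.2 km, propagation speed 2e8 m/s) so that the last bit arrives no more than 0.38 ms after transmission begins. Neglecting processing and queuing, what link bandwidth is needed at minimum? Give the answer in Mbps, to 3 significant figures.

Propagation delay = 57200 / 200000000 = 0.286 ms.
Transmission budget = 0.38 − 0.286 = 0.094 ms.
R ≥ L / t_tx = 76000 bits / 9.4e-05 s = 809 Mbps.

809 Mbps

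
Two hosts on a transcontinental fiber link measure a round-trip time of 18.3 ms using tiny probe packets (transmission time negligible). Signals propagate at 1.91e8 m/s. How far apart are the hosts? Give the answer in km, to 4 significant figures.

1748 km

One-way propagation = RTT/2 = 9.15 ms.
d = s × t = 191000000 × 0.00915 = 1748 km.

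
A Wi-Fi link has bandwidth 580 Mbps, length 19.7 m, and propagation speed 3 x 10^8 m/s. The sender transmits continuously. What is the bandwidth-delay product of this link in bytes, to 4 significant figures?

Propagation delay = 19.7 / 300000000 = 6.56667e-08 s.
BDP = R × t_prop = 580000000 × 6.56667e-08 = 38.0867 bits.
In bytes: 38.0867/8 = 4.761 bytes.

4.761 bytes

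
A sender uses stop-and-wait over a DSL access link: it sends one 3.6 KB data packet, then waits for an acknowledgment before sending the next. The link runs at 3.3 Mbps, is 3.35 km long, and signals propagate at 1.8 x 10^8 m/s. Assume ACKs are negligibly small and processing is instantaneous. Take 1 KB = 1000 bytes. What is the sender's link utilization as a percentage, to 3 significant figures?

t_tx = L/R = 28800/3300000 = 0.00872727 s.
t_prop = 3350/180000000 = 1.86111e-05 s; RTT = 3.72222e-05 s.
Cycle = t_tx + RTT = 0.00876449 s.
Utilization = t_tx / cycle = 0.00872727/0.00876449 = 99.6 %.

99.6 %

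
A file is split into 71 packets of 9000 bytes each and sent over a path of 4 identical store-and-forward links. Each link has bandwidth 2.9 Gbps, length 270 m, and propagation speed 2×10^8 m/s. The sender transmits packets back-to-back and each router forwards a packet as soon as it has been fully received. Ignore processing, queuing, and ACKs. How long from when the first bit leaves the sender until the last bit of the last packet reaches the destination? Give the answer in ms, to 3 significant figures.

1.84 ms

Per-hop transmission t_tx = L/R = 72000/2900000000 = 0.0248276 ms.
Per-hop propagation t_prop = 270/200000000 = 0.00135 ms.
Pipeline fill: first packet needs 4·t_tx to clear all hops; remaining 70 packets each add one t_tx.
Total = (4+71-1)·t_tx + 4·t_prop = 74·0.0248276 + 4·0.00135 = 1.84 ms.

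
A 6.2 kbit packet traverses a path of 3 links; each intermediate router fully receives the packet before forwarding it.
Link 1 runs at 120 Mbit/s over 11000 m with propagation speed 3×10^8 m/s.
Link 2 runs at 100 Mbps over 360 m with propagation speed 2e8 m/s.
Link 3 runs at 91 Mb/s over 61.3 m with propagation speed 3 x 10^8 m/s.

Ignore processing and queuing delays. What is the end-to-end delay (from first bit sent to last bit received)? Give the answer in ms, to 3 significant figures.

L = 6200 bits.
Transmission delays (L/R per hop): 0.0516667, 0.062, 0.0681319 ms; sum = 0.181799 ms.
Propagation delays (d/s per hop): 0.0366667, 0.0018, 0.000204333 ms; sum = 0.038671 ms.
End-to-end = 0.220 ms.

0.220 ms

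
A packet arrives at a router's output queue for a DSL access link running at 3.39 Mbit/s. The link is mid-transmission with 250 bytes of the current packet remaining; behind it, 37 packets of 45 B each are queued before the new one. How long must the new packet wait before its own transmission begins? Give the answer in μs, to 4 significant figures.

Each queued packet: L/R = 360/3390000 = 106.195 μs.
37 queued → 3929.2 μs.
Plus remaining 2000 bits of current packet: 589.971 μs.
Queuing delay = 4519 μs.

4519 μs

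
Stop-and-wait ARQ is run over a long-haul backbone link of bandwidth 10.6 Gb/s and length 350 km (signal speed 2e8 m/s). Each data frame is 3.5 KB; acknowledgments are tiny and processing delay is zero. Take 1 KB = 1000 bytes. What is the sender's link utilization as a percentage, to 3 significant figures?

t_tx = L/R = 28000/10600000000 = 2.64151e-06 s.
t_prop = 350000/200000000 = 0.00175 s; RTT = 0.0035 s.
Cycle = t_tx + RTT = 0.00350264 s.
Utilization = t_tx / cycle = 2.64151e-06/0.00350264 = 0.0754 %.

0.0754 %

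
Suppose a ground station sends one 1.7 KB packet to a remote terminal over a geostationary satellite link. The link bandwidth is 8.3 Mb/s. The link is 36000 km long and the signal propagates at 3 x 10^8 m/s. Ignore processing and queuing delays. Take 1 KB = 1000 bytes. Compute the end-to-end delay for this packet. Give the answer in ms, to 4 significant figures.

121.6 ms

L = 13600 bits.
Transmission delay = L/R = 13600 / 8.3e+06 = 1.63855 ms.
Propagation delay = d/s = 36000000 m / 300000000 m/s = 120 ms.
Total = 121.6 ms.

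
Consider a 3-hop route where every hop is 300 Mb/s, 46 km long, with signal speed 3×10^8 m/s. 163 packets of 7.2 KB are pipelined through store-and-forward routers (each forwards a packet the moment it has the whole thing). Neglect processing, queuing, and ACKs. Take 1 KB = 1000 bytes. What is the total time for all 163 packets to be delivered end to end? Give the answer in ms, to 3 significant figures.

Per-hop transmission t_tx = L/R = 57600/300000000 = 0.192 ms.
Per-hop propagation t_prop = 46000/300000000 = 0.153333 ms.
Pipeline fill: first packet needs 3·t_tx to clear all hops; remaining 162 packets each add one t_tx.
Total = (3+163-1)·t_tx + 3·t_prop = 165·0.192 + 3·0.153333 = 32.1 ms.

32.1 ms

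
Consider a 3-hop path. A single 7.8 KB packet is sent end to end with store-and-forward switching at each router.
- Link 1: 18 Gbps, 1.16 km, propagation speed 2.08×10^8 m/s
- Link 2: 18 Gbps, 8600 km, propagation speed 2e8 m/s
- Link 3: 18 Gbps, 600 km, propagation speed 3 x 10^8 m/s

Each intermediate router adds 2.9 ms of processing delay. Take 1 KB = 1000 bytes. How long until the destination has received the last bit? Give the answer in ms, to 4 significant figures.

50.82 ms

L = 62400 bits.
Transmission delay per hop = L/R = 62400/18000000000 = 0.00346667 ms; 3 hops → 0.0104 ms.
Propagation delays (d/s per hop): 0.00557692, 43, 2 ms; sum = 45.0056 ms.
Processing at 2 router(s): 2 × 2.9 ms = 5.8 ms.
End-to-end = 50.82 ms.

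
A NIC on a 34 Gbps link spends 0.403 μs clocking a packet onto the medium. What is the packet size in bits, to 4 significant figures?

L = R × t_tx = 34000000000 b/s × 4.03e-07 s = 13702 bits.

13700 bits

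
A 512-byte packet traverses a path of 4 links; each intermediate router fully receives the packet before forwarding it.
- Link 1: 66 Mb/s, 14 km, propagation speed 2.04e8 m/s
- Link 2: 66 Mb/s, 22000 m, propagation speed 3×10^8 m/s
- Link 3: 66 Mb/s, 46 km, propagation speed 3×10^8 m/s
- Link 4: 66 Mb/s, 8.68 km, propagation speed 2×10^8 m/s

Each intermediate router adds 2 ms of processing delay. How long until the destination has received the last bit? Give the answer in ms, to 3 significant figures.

L = 512 × 8 = 4096 bits.
Transmission delay per hop = L/R = 4096/66000000 = 0.0620606 ms; 4 hops → 0.248242 ms.
Propagation delays (d/s per hop): 0.0686275, 0.0733333, 0.153333, 0.0434 ms; sum = 0.338694 ms.
Processing at 3 router(s): 3 × 2 ms = 6 ms.
End-to-end = 6.59 ms.

6.59 ms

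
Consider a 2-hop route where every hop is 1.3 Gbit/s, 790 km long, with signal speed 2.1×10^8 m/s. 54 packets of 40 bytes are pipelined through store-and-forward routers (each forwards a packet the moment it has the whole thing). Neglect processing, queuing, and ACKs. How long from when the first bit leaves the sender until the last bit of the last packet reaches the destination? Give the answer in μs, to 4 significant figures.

Per-hop transmission t_tx = L/R = 320/1300000000 = 0.246154 μs.
Per-hop propagation t_prop = 790000/210000000 = 3761.9 μs.
Pipeline fill: first packet needs 2·t_tx to clear all hops; remaining 53 packets each add one t_tx.
Total = (2+54-1)·t_tx + 2·t_prop = 55·0.246154 + 2·3761.9 = 7537 μs.

7537 μs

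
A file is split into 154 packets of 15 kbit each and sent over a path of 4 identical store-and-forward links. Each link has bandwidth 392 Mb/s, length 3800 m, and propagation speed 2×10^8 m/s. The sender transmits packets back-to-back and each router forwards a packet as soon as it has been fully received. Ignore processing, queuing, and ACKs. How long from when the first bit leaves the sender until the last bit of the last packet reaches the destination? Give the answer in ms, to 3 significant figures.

Per-hop transmission t_tx = L/R = 15000/392000000 = 0.0382653 ms.
Per-hop propagation t_prop = 3800/200000000 = 0.019 ms.
Pipeline fill: first packet needs 4·t_tx to clear all hops; remaining 153 packets each add one t_tx.
Total = (4+154-1)·t_tx + 4·t_prop = 157·0.0382653 + 4·0.019 = 6.08 ms.

6.08 ms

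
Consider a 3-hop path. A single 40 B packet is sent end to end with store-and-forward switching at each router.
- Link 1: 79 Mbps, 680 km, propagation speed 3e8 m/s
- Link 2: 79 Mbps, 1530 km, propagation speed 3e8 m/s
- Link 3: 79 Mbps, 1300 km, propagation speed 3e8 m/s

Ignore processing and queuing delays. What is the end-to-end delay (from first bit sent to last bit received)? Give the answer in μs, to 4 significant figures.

11710 μs

L = 40 × 8 = 320 bits.
Transmission delay per hop = L/R = 320/79000000 = 4.05063 μs; 3 hops → 12.1519 μs.
Propagation delays (d/s per hop): 2266.67, 5100, 4333.33 μs; sum = 11700 μs.
End-to-end = 11710 μs.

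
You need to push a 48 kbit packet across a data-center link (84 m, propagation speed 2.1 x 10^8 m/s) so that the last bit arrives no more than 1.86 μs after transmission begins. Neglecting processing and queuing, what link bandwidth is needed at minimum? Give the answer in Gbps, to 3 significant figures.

32.9 Gbps

Propagation delay = 84 / 210000000 = 0.4 μs.
Transmission budget = 1.86 − 0.4 = 1.46 μs.
R ≥ L / t_tx = 48000 bits / 1.46e-06 s = 32.9 Gbps.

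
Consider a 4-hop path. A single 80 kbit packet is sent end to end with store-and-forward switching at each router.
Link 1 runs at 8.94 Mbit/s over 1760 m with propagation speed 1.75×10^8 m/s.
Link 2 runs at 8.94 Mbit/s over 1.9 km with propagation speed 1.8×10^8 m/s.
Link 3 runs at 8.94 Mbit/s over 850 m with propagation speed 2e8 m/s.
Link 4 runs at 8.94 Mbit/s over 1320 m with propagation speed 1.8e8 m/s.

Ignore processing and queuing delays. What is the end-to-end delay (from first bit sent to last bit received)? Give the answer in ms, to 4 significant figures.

35.83 ms

L = 80000 bits.
Transmission delay per hop = L/R = 80000/8940000 = 8.94855 ms; 4 hops → 35.7942 ms.
Propagation delays (d/s per hop): 0.0100571, 0.0105556, 0.00425, 0.00733333 ms; sum = 0.032196 ms.
End-to-end = 35.83 ms.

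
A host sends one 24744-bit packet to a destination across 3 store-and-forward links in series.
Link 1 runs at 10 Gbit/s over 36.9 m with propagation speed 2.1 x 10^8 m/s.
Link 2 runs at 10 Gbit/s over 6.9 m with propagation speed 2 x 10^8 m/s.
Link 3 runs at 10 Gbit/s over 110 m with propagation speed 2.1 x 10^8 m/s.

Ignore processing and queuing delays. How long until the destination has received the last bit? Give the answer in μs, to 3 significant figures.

8.16 μs

Transmission delay per hop = L/R = 24744/10000000000 = 2.4744 μs; 3 hops → 7.4232 μs.
Propagation delays (d/s per hop): 0.175714, 0.0345, 0.52381 μs; sum = 0.734024 μs.
End-to-end = 8.16 μs.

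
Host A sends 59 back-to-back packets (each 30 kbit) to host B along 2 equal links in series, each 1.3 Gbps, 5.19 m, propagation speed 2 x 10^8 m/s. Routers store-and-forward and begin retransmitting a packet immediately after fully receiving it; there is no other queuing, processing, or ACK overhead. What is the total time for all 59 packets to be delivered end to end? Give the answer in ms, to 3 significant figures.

1.38 ms

Per-hop transmission t_tx = L/R = 30000/1300000000 = 0.0230769 ms.
Per-hop propagation t_prop = 5.19/200000000 = 2.595e-05 ms.
Pipeline fill: first packet needs 2·t_tx to clear all hops; remaining 58 packets each add one t_tx.
Total = (2+59-1)·t_tx + 2·t_prop = 60·0.0230769 + 2·2.595e-05 = 1.38 ms.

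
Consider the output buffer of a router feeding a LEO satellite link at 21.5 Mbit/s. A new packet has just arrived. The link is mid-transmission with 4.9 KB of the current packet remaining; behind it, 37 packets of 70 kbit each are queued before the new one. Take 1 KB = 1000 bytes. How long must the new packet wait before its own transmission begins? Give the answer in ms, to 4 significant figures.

Each queued packet: L/R = 70000/21500000 = 3.25581 ms.
37 queued → 120.465 ms.
Plus remaining 39200 bits of current packet: 1.82326 ms.
Queuing delay = 122.3 ms.

122.3 ms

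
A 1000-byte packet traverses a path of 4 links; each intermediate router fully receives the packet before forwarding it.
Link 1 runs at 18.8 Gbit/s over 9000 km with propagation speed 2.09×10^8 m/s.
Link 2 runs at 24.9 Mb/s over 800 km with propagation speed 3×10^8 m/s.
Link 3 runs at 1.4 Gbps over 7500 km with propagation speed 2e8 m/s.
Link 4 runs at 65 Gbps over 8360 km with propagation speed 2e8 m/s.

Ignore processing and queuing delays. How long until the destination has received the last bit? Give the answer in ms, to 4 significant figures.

L = 1000 × 8 = 8000 bits.
Transmission delays (L/R per hop): 0.000425532, 0.321285, 0.00571429, 0.000123077 ms; sum = 0.327548 ms.
Propagation delays (d/s per hop): 43.0622, 2.66667, 37.5, 41.8 ms; sum = 125.029 ms.
End-to-end = 125.4 ms.

125.4 ms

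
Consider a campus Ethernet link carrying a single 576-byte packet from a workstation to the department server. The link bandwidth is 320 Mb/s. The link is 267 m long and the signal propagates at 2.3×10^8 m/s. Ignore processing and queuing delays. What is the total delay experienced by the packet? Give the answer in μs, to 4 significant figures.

L = 576 × 8 = 4608 bits.
Transmission delay = L/R = 4608 / 320000000 = 14.4 μs.
Propagation delay = d/s = 267 m / 2.3e+08 m/s = 1.16087 μs.
Total = 15.56 μs.

15.56 μs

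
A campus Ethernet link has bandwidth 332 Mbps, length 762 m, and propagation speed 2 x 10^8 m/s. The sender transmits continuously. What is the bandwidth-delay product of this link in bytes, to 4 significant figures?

Propagation delay = 762 / 200000000 = 3.81e-06 s.
BDP = R × t_prop = 332000000 × 3.81e-06 = 1264.92 bits.
In bytes: 1264.92/8 = 158.1 bytes.

158.1 bytes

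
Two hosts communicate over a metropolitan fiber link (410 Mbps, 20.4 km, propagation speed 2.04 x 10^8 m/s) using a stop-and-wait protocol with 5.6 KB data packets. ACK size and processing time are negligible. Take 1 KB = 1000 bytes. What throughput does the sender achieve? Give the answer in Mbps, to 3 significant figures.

145 Mbps

t_tx = L/R = 44800/410000000 = 0.000109268 s.
t_prop = 20400/204000000 = 0.0001 s; RTT = 0.0002 s.
Cycle = t_tx + RTT = 0.000309268 s.
Throughput = L / cycle = 44800 / 0.000309268 = 145 Mbps.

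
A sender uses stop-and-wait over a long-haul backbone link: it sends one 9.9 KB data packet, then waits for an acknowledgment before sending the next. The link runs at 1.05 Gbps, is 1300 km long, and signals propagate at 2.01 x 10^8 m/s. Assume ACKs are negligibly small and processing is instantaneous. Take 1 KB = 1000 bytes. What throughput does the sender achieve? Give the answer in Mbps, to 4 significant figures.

6.087 Mbps

t_tx = L/R = 79200/1050000000 = 7.54286e-05 s.
t_prop = 1300000/2.01e+08 = 0.00646766 s; RTT = 0.0129353 s.
Cycle = t_tx + RTT = 0.0130108 s.
Throughput = L / cycle = 79200 / 0.0130108 = 6.087 Mbps.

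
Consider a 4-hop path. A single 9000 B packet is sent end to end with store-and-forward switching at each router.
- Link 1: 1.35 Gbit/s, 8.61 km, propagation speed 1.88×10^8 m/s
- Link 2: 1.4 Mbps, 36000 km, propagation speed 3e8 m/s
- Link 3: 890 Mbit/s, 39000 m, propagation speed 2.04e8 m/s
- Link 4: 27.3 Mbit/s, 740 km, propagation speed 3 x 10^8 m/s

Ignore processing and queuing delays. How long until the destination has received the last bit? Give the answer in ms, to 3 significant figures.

L = 9000 × 8 = 72000 bits.
Transmission delays (L/R per hop): 0.0533333, 51.4286, 0.0808989, 2.63736 ms; sum = 54.2002 ms.
Propagation delays (d/s per hop): 0.0457979, 120, 0.191176, 2.46667 ms; sum = 122.704 ms.
End-to-end = 177 ms.

177 ms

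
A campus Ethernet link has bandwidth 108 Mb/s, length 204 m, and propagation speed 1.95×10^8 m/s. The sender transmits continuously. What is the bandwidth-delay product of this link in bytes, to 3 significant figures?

14.1 bytes

Propagation delay = 204 / 195000000 = 1.04615e-06 s.
BDP = R × t_prop = 108000000 × 1.04615e-06 = 112.985 bits.
In bytes: 112.985/8 = 14.1 bytes.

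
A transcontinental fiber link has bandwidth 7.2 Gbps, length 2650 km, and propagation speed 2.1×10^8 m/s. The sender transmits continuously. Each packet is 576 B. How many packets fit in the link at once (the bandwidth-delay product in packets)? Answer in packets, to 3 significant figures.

Propagation delay = 2650000 / 210000000 = 0.012619 s.
BDP = R × t_prop = 7200000000 × 0.012619 = 90857100 bits.
In packets of 4608 bits: 19700 packets.

19700 packets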